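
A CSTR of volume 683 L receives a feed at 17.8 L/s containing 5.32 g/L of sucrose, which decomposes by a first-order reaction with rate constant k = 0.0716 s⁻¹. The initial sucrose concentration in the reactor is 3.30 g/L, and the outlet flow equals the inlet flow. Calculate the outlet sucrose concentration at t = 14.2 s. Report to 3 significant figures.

1.89 g/L

Accumulation = in − out − consumed: V dC/dt = Q C_in − Q C − k V C.
dC/dt = (Q/V) C_in − (Q/V + k) C; effective rate a = Q/V + k = 0.026061 + 0.0716 = 0.097661 s⁻¹.
C_ss = Q C_in/(Q + kV) = 1.4197 g/L; C(t) = C_ss + (C₀ − C_ss) e^(−a t).
C(14.2) = 1.4197 + (1.8803)·e^(−0.097661·14.2) = 1.4197 + (1.8803)·0.24988 = 1.8895 g/L.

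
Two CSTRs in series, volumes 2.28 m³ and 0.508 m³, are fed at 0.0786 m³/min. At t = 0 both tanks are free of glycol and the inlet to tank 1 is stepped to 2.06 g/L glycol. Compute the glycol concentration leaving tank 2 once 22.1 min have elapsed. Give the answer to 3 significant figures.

Each tank obeys Vᵢ dCᵢ/dt = Q(Cᵢ₋₁ − Cᵢ), so τᵢ = Vᵢ/Q.
τ₁ = 2.28/0.0786 = 29.008 min; τ₂ = 0.508/0.0786 = 6.4631 min.
Solving the cascade with C₁(0)=C₂(0)=0 gives C₂(t) = C_in[1 − (τ₁ e^(−t/τ₁) − τ₂ e^(−t/τ₂))/(τ₁ − τ₂)].
At t = 22.1: e^(−t/τ₁) = 0.46679, e^(−t/τ₂) = 0.032732.
C₂ = 2.06·[1 − (29.008·0.46679 − 6.4631·0.032732)/(22.545)] = 2.06·0.40877 = 0.84206 g/L.

0.842 g/L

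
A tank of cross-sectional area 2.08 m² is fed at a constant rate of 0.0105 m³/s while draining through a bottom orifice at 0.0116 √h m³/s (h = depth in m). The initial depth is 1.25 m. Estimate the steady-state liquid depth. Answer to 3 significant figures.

Level balance: A dh/dt = 0.0105 − 0.0116 √h. Setting dh/dt = 0:
Q_in = 0.0116 √h_ss ⇒ √h_ss = 0.0105/0.0116 = 0.90517.
h_ss = 0.90517² = 0.81934 m. (Since h₀ = 1.25 m > h_ss, the level will fall toward this value.)

0.819 m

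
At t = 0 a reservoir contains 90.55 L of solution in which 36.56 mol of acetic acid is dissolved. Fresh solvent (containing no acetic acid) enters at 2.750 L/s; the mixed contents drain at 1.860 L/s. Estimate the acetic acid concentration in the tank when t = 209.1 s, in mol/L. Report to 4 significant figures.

0.01281 mol/L

Let m(t) be the amount of acetic acid. Volume: V(t) = V₀ + (Q_in − Q_out) t = 90.55 + 0.890000 t; V(209.1) = 276.649 L.
Species balance (pure solvent in): dm/dt = −Q_out · m/V(t).
dm/m = −Q_out dt/(V₀ + 0.890000 t); integrating gives ln(m/m₀) = −(Q_out/(Q_in−Q_out)) ln(V/V₀).
m = m₀ (V₀/V)^(Q_out/(Q_in−Q_out)) = 36.56 × (90.55/276.649)^(2.08989) = 3.54263 mol.
C = m/V = 3.54263/276.649 = 0.0128055 mol/L.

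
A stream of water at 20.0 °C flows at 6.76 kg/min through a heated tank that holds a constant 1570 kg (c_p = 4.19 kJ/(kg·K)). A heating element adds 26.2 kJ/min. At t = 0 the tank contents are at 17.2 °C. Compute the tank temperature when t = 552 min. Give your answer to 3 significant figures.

M c_p dT/dt = ṁ c_p (T_in − T) + Q̇.
Rearrange: dT/dt = (T_ss − T)/τ with τ = M/ṁ = 232.25 min and T_ss = T_in + Q̇/(ṁ c_p) = 20.925 °C.
Solution: T(t) = T_ss + (T₀ − T_ss) e^(−t/τ).
T(552) = 20.925 + (-3.7250)·e^(−552/232.25) = 20.925 + (-3.7250)·0.092851 = 20.579 °C.

20.6 °C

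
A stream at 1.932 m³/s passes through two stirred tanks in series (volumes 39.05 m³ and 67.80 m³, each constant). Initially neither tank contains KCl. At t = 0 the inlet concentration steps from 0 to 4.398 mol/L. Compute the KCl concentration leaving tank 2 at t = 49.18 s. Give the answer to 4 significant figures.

2.368 mol/L

Species balance on tank i: dCᵢ/dt = (Cᵢ₋₁ − Cᵢ)/τᵢ with τᵢ = Vᵢ/Q.
τ₁ = 39.05/1.932 = 20.2122 s; τ₂ = 67.80/1.932 = 35.0932 s.
Tank 1: C₁ = C_in(1 − e^(−t/τ₁)). Tank 2 (τ₁ ≠ τ₂): C₂ = C_in[1 − (τ₁ e^(−t/τ₁) − τ₂ e^(−t/τ₂))/(τ₁ − τ₂)].
At t = 49.18: e^(−t/τ₁) = 0.0877571, e^(−t/τ₂) = 0.246249.
C₂ = 4.398·[1 − (20.2122·0.0877571 − 35.0932·0.246249)/(-14.8810)] = 4.398·0.538478 = 2.36823 mol/L.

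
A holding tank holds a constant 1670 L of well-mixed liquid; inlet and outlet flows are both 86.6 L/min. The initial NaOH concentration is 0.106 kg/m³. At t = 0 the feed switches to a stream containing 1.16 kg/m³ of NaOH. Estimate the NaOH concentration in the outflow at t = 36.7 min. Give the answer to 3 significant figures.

Mass balance on the solute (V constant): V dC/dt = Q(C_in − C).
Time constant τ = V/Q = 1670/86.6 = 19.284 min.
C approaches C_in exponentially: C(t) = C_in + (C₀ − C_in) e^(−t/τ).
C(36.7) = 1.16 + (0.106 − 1.16)·e^(−36.7/19.284) = 1.16 + (-1.0540)·0.14910 = 1.0028 kg/m³.

1.00 kg/m³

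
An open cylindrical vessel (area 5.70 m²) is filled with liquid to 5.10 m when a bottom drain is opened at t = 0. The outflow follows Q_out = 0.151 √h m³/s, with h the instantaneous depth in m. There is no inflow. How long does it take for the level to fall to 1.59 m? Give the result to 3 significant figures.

With no inflow, A dh/dt = −0.151 √h.
Separate and integrate: 2(√h − √h₀) = −(0.151/A) t.
t = 2A(√h₀ − √h)/0.151 = 2·5.70·(√5.10 − √1.59)/0.151
  = 11.400 × (2.2583 − 1.2610) / 0.151 = 75.298 s.

75.3 s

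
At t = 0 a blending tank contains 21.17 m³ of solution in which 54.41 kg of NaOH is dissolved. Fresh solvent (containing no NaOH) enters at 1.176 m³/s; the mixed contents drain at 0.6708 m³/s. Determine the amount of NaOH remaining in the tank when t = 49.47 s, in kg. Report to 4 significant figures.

Total volume: dV/dt = Q_in − Q_out = 0.505200 m³/s, so V(t) = 21.17 + 0.505200 t and V(49.47) = 46.1622 m³.
Solute balance: dm/dt = 0 − Q_out C = −Q_out m/V(t).
dm/m = −Q_out dt/(V₀ + 0.505200 t); integrating gives ln(m/m₀) = −(Q_out/(Q_in−Q_out)) ln(V/V₀).
m = m₀ (V₀/V)^(Q_out/(Q_in−Q_out)) = 54.41 × (21.17/46.1622)^(1.32779) = 19.3256 kg.

19.33 kg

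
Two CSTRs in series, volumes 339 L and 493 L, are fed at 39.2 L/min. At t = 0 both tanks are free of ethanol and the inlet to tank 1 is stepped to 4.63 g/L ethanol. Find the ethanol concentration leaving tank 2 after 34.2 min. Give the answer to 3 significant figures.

3.85 g/L

Each tank obeys Vᵢ dCᵢ/dt = Q(Cᵢ₋₁ − Cᵢ), so τᵢ = Vᵢ/Q.
τ₁ = 339/39.2 = 8.6480 min; τ₂ = 493/39.2 = 12.577 min.
Tank 1: C₁ = C_in(1 − e^(−t/τ₁)). Tank 2 (τ₁ ≠ τ₂): C₂ = C_in[1 − (τ₁ e^(−t/τ₁) − τ₂ e^(−t/τ₂))/(τ₁ − τ₂)].
At t = 34.2: e^(−t/τ₁) = 0.019165, e^(−t/τ₂) = 0.065918.
C₂ = 4.63·[1 − (8.6480·0.019165 − 12.577·0.065918)/(-3.9286)] = 4.63·0.83117 = 3.8483 g/L.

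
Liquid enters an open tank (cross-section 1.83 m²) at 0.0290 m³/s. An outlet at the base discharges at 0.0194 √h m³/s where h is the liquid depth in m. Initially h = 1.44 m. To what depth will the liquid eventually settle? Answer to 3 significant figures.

A dh/dt = Q_in − 0.0194 √h. Steady state requires inflow = outflow:
Q_in = 0.0194 √h_ss ⇒ √h_ss = 0.0290/0.0194 = 1.4948.
h_ss = 1.4948² = 2.2346 m. (Since h₀ = 1.44 m < h_ss, the level will rise toward this value.)

2.23 m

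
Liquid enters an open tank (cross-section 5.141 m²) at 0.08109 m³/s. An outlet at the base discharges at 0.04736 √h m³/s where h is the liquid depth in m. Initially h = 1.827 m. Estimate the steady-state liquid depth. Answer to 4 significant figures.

2.932 m

A dh/dt = Q_in − 0.04736 √h. Steady state requires inflow = outflow:
Q_in = 0.04736 √h_ss ⇒ √h_ss = 0.08109/0.04736 = 1.71220.
h_ss = 1.71220² = 2.93164 m. (Since h₀ = 1.827 m < h_ss, the level will rise toward this value.)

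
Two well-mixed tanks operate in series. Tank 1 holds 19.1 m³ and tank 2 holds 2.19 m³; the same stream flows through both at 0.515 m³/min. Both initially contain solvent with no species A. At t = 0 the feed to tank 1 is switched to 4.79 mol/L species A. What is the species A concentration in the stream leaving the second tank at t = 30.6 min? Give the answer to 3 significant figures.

Time constants: τᵢ = Vᵢ/Q for each well-mixed tank.
τ₁ = 19.1/0.515 = 37.087 min; τ₂ = 2.19/0.515 = 4.2524 min.
Tank 1: C₁ = C_in(1 − e^(−t/τ₁)). Tank 2 (τ₁ ≠ τ₂): C₂ = C_in[1 − (τ₁ e^(−t/τ₁) − τ₂ e^(−t/τ₂))/(τ₁ − τ₂)].
At t = 30.6: e^(−t/τ₁) = 0.43820, e^(−t/τ₂) = 0.00074966.
C₂ = 4.79·[1 − (37.087·0.43820 − 4.2524·0.00074966)/(32.835)] = 4.79·0.50515 = 2.4196 mol/L.

2.42 mol/L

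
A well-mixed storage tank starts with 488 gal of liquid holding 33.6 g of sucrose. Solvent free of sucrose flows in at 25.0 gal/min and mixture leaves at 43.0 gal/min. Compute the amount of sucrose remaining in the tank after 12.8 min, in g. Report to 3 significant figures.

7.30 g

Let m(t) be the amount of sucrose. Volume: V(t) = V₀ + (Q_in − Q_out) t = 488 − 18.000 t; V(12.8) = 257.60 gal.
Solute balance: dm/dt = 0 − Q_out C = −Q_out m/V(t).
dm/m = −Q_out dt/(V₀ − 18.000 t); integrating gives ln(m/m₀) = −(Q_out/(Q_in−Q_out)) ln(V/V₀).
m = m₀ (V₀/V)^(Q_out/(Q_in−Q_out)) = 33.6 × (488/257.60)^(-2.3889) = 7.3027 g.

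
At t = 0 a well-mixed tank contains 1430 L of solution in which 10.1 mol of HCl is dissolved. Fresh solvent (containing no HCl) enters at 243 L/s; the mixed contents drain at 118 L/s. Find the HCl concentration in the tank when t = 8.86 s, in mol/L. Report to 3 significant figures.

0.00232 mol/L

Total volume: dV/dt = Q_in − Q_out = 125.00 L/s, so V(t) = 1430 + 125.00 t and V(8.86) = 2537.5 L.
Species balance (pure solvent in): dm/dt = −Q_out · m/V(t).
dm/m = −Q_out dt/(V₀ + 125.00 t); integrating gives ln(m/m₀) = −(Q_out/(Q_in−Q_out)) ln(V/V₀).
m = m₀ (V₀/V)^(Q_out/(Q_in−Q_out)) = 10.1 × (1430/2537.5)^(0.94400) = 5.8776 mol.
C = m/V = 5.8776/2537.5 = 0.0023163 mol/L.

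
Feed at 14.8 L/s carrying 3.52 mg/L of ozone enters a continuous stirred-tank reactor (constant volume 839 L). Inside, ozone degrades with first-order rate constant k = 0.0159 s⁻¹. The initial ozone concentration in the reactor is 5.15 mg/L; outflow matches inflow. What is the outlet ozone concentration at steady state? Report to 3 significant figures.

1.85 mg/L

Species balance: V dC/dt = Q C_in − Q C − k V C.
At steady state: 0 = Q C_in − (Q + kV) C_ss, so C_ss = Q C_in/(Q + kV).
C_ss = 14.8·3.52/(14.8 + 0.0159·839) = 52.096/28.140 = 1.8513 mg/L.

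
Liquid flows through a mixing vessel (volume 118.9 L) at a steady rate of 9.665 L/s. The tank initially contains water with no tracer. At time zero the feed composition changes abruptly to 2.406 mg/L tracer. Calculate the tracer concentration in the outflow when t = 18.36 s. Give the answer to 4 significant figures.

1.865 mg/L

Accumulation = in − out for the solute gives V dC/dt = Q(C_in − C).
Rewrite as dC/dt + C/τ = C_in/τ, τ = V/Q = 12.3021 s.
C approaches C_in exponentially: C(t) = C_in + (C₀ − C_in) e^(−t/τ).
C(18.36) = 2.406 + (0 − 2.406)·e^(−18.36/12.3021) = 2.406 + (-2.40600)·0.224827 = 1.86507 mg/L.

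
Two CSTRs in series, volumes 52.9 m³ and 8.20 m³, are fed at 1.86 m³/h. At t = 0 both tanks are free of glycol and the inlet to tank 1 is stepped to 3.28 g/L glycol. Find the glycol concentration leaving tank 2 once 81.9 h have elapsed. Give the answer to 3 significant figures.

Each tank obeys Vᵢ dCᵢ/dt = Q(Cᵢ₋₁ − Cᵢ), so τᵢ = Vᵢ/Q.
τ₁ = 52.9/1.86 = 28.441 h; τ₂ = 8.20/1.86 = 4.4086 h.
Tank 1: C₁ = C_in(1 − e^(−t/τ₁)). Tank 2 (τ₁ ≠ τ₂): C₂ = C_in[1 − (τ₁ e^(−t/τ₁) − τ₂ e^(−t/τ₂))/(τ₁ − τ₂)].
At t = 81.9: e^(−t/τ₁) = 0.056154, e^(−t/τ₂) = 8.5501e-09.
C₂ = 3.28·[1 − (28.441·0.056154 − 4.4086·8.5501e-09)/(24.032)] = 3.28·0.93354 = 3.0620 g/L.

3.06 g/L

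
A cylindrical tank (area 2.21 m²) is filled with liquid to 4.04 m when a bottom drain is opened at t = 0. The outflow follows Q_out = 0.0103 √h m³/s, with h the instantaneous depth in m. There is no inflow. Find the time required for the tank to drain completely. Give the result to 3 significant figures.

863 s

With no inflow, A dh/dt = −0.0103 √h.
∫ h^(−1/2) dh = −(0.0103/A) ∫ dt, giving 2√h = 2√h₀ − (0.0103/A) t.
Tank is empty when √h = 0: t_empty = 2A√h₀/0.0103.
t_empty = 2·2.21·√4.04/0.0103 = 4.4200·2.0100/0.0103 = 862.53 s.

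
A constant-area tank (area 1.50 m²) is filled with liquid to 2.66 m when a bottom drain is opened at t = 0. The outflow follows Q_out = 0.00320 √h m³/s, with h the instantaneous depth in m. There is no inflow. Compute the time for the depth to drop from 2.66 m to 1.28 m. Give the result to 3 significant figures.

A dh/dt = −Q_out = −0.00320 √h.
This is separable: 2 d(√h)/dt = −0.00320/A, so √h = √h₀ − (0.00320/(2A)) t.
t = 2A(√h₀ − √h)/0.00320 = 2·1.50·(√2.66 − √1.28)/0.00320
  = 3.0000 × (1.6310 − 1.1314) / 0.00320 = 468.36 s.

468 s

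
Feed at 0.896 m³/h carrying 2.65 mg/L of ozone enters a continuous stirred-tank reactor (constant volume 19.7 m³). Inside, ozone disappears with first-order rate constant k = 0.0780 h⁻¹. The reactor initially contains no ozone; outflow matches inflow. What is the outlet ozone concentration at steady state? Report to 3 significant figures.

0.976 mg/L

Accumulation = in − out − consumed: V dC/dt = Q C_in − Q C − k V C.
Steady state (dC/dt = 0): C_ss = Q C_in/(Q + kV) = C_in/(1 + kV/Q).
C_ss = 0.896·2.65/(0.896 + 0.0780·19.7) = 2.3744/2.4326 = 0.97607 mg/L.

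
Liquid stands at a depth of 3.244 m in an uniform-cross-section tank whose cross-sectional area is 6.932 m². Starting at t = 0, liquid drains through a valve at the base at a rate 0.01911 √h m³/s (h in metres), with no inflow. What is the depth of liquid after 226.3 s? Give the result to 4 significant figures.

Mass balance (ρ constant): A dh/dt = −0.01911 √h.
∫ h^(−1/2) dh = −(0.01911/A) ∫ dt, giving 2√h = 2√h₀ − (0.01911/A) t.
√h = √3.244 − 0.01911·226.3/(2·6.932) = 1.80111 − 0.311930 = 1.48918.
h = 1.48918² = 2.21766 m.

2.218 m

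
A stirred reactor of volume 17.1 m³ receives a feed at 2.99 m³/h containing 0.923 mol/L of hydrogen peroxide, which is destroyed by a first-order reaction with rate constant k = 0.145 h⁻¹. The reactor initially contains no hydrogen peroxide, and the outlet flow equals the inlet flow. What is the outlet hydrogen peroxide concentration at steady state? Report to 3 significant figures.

Accumulation = in − out − consumed: V dC/dt = Q C_in − Q C − k V C.
At steady state: 0 = Q C_in − (Q + kV) C_ss, so C_ss = Q C_in/(Q + kV).
C_ss = 2.99·0.923/(2.99 + 0.145·17.1) = 2.7598/5.4695 = 0.50457 mol/L.

0.505 mol/L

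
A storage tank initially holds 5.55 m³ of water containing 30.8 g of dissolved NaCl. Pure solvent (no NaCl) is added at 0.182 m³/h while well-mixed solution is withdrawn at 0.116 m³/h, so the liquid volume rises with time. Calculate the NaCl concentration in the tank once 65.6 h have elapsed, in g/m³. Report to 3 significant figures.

Let m(t) be the amount of NaCl. Volume: V(t) = V₀ + (Q_in − Q_out) t = 5.55 + 0.066000 t; V(65.6) = 9.8796 m³.
No NaCl enters, so dm/dt = −Q_out · (m/V).
Separate: dm/m = −Q_out dt/V(t) ⇒ ln(m/m₀) = −(Q_out/(Q_in−Q_out)) ln(V/V₀).
m = m₀ (V₀/V)^(Q_out/(Q_in−Q_out)) = 30.8 × (5.55/9.8796)^(1.7576) = 11.178 g.
C = m/V = 11.178/9.8796 = 1.1314 g/m³.

1.13 g/m³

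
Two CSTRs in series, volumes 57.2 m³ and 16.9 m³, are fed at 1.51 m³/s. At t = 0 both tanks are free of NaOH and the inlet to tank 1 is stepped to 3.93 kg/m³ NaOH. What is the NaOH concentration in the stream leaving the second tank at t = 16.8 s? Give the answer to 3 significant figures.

0.717 kg/m³

Species balance on tank i: dCᵢ/dt = (Cᵢ₋₁ − Cᵢ)/τᵢ with τᵢ = Vᵢ/Q.
τ₁ = 57.2/1.51 = 37.881 s; τ₂ = 16.9/1.51 = 11.192 s.
Tank 1: C₁ = C_in(1 − e^(−t/τ₁)). Tank 2 (τ₁ ≠ τ₂): C₂ = C_in[1 − (τ₁ e^(−t/τ₁) − τ₂ e^(−t/τ₂))/(τ₁ − τ₂)].
At t = 16.8: e^(−t/τ₁) = 0.64179, e^(−t/τ₂) = 0.22289.
C₂ = 3.93·[1 − (37.881·0.64179 − 11.192·0.22289)/(26.689)] = 3.93·0.18255 = 0.71740 kg/m³.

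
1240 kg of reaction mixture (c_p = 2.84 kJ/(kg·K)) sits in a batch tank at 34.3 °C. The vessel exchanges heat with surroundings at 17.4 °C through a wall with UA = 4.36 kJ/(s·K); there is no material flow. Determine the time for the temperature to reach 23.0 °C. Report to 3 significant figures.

892 s

Lumped-capacitance energy balance: M c_p dT/dt = UA(T_amb − T).
τ = M c_p/UA = 807.71 s; T_ss = T_amb = 17.400 °C.
T(t) = T_ss + (T₀ − T_ss)e^(−t/τ); set T = 23.0:
t = −τ ln[(T − T_ss)/(T₀ − T_ss)] = −807.71 · ln(0.33136) = 892.15 s.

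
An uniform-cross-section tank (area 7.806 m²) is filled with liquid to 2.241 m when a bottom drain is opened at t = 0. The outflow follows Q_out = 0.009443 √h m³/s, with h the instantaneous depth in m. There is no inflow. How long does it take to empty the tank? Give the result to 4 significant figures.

Mass balance (ρ constant): A dh/dt = −0.009443 √h.
∫ h^(−1/2) dh = −(0.009443/A) ∫ dt, giving 2√h = 2√h₀ − (0.009443/A) t.
Tank is empty when √h = 0: t_empty = 2A√h₀/0.009443.
t_empty = 2·7.806·√2.241/0.009443 = 15.6120·1.49700/0.009443 = 2474.97 s.

2475 s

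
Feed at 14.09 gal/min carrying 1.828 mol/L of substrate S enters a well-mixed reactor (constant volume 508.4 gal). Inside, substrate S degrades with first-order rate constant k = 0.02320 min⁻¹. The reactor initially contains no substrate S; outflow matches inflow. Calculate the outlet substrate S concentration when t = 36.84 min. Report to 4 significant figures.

0.8426 mol/L

Species balance: V dC/dt = Q C_in − Q C − k V C.
dC/dt = (Q/V) C_in − (Q/V + k) C; effective rate a = Q/V + k = 0.0277144 + 0.02320 = 0.0509144 min⁻¹.
C_ss = Q C_in/(Q + kV) = 0.995041 mol/L; C(t) = C_ss + (C₀ − C_ss) e^(−a t).
C(36.84) = 0.995041 + (-0.995041)·e^(−0.0509144·36.84) = 0.995041 + (-0.995041)·0.153250 = 0.842551 mol/L.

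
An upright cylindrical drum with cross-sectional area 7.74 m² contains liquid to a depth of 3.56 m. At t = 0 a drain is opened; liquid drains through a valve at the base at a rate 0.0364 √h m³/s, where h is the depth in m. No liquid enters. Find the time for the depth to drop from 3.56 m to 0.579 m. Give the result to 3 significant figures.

479 s

Mass balance (ρ constant): A dh/dt = −0.0364 √h.
Separate and integrate: 2(√h − √h₀) = −(0.0364/A) t.
t = 2A(√h₀ − √h)/0.0364 = 2·7.74·(√3.56 − √0.579)/0.0364
  = 15.480 × (1.8868 − 0.76092) / 0.0364 = 478.81 s.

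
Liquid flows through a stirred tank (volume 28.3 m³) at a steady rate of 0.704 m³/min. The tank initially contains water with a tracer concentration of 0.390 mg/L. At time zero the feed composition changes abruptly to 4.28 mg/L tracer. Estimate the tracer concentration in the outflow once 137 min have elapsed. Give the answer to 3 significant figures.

Transient balance on the dissolved component: V dC/dt = Q(C_in − C).
Rewrite as dC/dt + C/τ = C_in/τ, τ = V/Q = 40.199 min.
This is linear first-order; C(t) = C_in + (C₀ − C_in) e^(−t/τ).
C(137) = 4.28 + (0.390 − 4.28)·e^(−137/40.199) = 4.28 + (-3.8900)·0.033105 = 4.1512 mg/L.

4.15 mg/L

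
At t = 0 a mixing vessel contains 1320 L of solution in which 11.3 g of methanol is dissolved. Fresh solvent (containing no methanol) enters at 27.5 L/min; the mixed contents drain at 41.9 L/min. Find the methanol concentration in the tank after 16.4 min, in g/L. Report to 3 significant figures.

0.00588 g/L

Let m(t) be the amount of methanol. Volume: V(t) = V₀ + (Q_in − Q_out) t = 1320 − 14.400 t; V(16.4) = 1083.8 L.
No methanol enters, so dm/dt = −Q_out · (m/V).
dm/m = −Q_out dt/(V₀ − 14.400 t); integrating gives ln(m/m₀) = −(Q_out/(Q_in−Q_out)) ln(V/V₀).
m = m₀ (V₀/V)^(Q_out/(Q_in−Q_out)) = 11.3 × (1320/1083.8)^(-2.9097) = 6.3677 g.
C = m/V = 6.3677/1083.8 = 0.0058751 g/L.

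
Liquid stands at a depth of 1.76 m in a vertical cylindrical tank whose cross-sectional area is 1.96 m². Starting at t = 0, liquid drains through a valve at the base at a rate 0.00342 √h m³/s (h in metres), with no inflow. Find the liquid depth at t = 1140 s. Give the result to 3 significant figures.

With no inflow, A dh/dt = −0.00342 √h.
∫ h^(−1/2) dh = −(0.00342/A) ∫ dt, giving 2√h = 2√h₀ − (0.00342/A) t.
√h = √1.76 − 0.00342·1140/(2·1.96) = 1.3266 − 0.99459 = 0.33206.
h = 0.33206² = 0.11026 m.

0.110 m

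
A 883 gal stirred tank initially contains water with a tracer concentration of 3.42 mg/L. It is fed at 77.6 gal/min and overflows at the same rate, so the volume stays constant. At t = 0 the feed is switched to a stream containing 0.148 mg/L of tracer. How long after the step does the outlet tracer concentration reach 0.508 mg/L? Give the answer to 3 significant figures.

25.1 min

Accumulation = in − out for the solute gives V dC/dt = Q(C_in − C), so τ = V/Q = 11.379 min.
C(t) = C_in + (C₀ − C_in) e^(−t/τ). Set C = 0.508 and solve for t:
e^(−t/τ) = (C − C_in)/(C₀ − C_in) = (0.508 − 0.148)/(3.42 − 0.148) = 0.11002
t = −τ ln(…) = 11.379 × 2.2071 = 25.114 min.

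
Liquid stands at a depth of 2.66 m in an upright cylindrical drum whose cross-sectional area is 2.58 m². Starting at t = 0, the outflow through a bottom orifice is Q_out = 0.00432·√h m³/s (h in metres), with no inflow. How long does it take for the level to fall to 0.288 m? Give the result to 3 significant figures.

1310 s

With no inflow, A dh/dt = −0.00432 √h.
This is separable: 2 d(√h)/dt = −0.00432/A, so √h = √h₀ − (0.00432/(2A)) t.
t = 2A(√h₀ − √h)/0.00432 = 2·2.58·(√2.66 − √0.288)/0.00432
  = 5.1600 × (1.6310 − 0.53666) / 0.00432 = 1307.1 s.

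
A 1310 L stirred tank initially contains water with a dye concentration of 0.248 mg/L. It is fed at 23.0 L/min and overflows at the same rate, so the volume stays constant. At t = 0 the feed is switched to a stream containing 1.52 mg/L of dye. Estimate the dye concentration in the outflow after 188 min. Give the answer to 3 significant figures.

1.47 mg/L

Transient balance on the dissolved component: V dC/dt = Q(C_in − C).
Time constant τ = V/Q = 1310/23.0 = 56.957 min.
C approaches C_in exponentially: C(t) = C_in + (C₀ − C_in) e^(−t/τ).
C(188) = 1.52 + (0.248 − 1.52)·e^(−188/56.957) = 1.52 + (-1.2720)·0.036855 = 1.4731 mg/L.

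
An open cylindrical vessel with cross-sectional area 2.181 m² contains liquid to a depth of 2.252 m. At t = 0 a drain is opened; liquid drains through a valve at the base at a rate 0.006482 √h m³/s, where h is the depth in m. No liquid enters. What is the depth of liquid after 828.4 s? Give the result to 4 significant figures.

A dh/dt = −Q_out = −0.006482 √h.
∫ h^(−1/2) dh = −(0.006482/A) ∫ dt, giving 2√h = 2√h₀ − (0.006482/A) t.
√h = √2.252 − 0.006482·828.4/(2·2.181) = 1.50067 − 1.23102 = 0.269651.
h = 0.269651² = 0.0727118 m.

0.07271 m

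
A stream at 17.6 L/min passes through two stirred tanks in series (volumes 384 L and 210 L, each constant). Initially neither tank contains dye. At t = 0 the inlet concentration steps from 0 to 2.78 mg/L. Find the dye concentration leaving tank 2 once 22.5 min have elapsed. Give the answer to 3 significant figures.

1.10 mg/L

Species balance on tank i: dCᵢ/dt = (Cᵢ₋₁ − Cᵢ)/τᵢ with τᵢ = Vᵢ/Q.
τ₁ = 384/17.6 = 21.818 min; τ₂ = 210/17.6 = 11.932 min.
Solving the cascade with C₁(0)=C₂(0)=0 gives C₂(t) = C_in[1 − (τ₁ e^(−t/τ₁) − τ₂ e^(−t/τ₂))/(τ₁ − τ₂)].
At t = 22.5: e^(−t/τ₁) = 0.35656, e^(−t/τ₂) = 0.15172.
C₂ = 2.78·[1 − (21.818·0.35656 − 11.932·0.15172)/(9.8864)] = 2.78·0.39622 = 1.1015 mg/L.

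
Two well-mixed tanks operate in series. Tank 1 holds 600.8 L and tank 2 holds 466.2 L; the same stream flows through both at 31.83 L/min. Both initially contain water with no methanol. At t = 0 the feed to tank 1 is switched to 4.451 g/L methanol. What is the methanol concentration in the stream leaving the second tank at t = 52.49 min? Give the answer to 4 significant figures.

3.648 g/L

Time constants: τᵢ = Vᵢ/Q for each well-mixed tank.
τ₁ = 600.8/31.83 = 18.8753 min; τ₂ = 466.2/31.83 = 14.6466 min.
Solving the cascade with C₁(0)=C₂(0)=0 gives C₂(t) = C_in[1 − (τ₁ e^(−t/τ₁) − τ₂ e^(−t/τ₂))/(τ₁ − τ₂)].
At t = 52.49: e^(−t/τ₁) = 0.0619835, e^(−t/τ₂) = 0.0277706.
C₂ = 4.451·[1 − (18.8753·0.0619835 − 14.6466·0.0277706)/(4.22872)] = 4.451·0.819517 = 3.64767 g/L.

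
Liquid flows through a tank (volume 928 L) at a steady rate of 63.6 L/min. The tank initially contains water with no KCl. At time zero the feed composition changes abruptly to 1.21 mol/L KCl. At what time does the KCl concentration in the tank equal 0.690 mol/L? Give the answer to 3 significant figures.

Species balance: V dC/dt = Q(C_in − C) ⇒ τ = V/Q = 14.591 min.
C(t) = C_in + (C₀ − C_in) e^(−t/τ). Set C = 0.690 and solve for t:
e^(−t/τ) = (C − C_in)/(C₀ − C_in) = (0.690 − 1.21)/(0 − 1.21) = 0.42975
t = −τ ln(…) = 14.591 × 0.84455 = 12.323 min.

12.3 min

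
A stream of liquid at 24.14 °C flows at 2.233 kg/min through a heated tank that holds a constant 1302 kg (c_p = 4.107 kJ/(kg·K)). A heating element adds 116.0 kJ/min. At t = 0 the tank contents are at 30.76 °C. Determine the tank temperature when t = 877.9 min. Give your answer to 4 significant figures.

35.45 °C

M c_p dT/dt = ṁ c_p (T_in − T) + Q̇.
Rearrange: dT/dt = (T_ss − T)/τ with τ = M/ṁ = 583.072 min and T_ss = T_in + Q̇/(ṁ c_p) = 36.7887 °C.
Solution: T(t) = T_ss + (T₀ − T_ss) e^(−t/τ).
T(877.9) = 36.7887 + (-6.02866)·e^(−877.9/583.072) = 36.7887 + (-6.02866)·0.221874 = 35.4511 °C.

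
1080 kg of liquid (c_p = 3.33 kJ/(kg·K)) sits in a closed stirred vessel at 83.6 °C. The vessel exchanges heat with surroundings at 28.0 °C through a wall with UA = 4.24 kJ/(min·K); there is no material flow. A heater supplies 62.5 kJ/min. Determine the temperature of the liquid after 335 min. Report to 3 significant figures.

70.3 °C

Heat balance on the well-mixed liquid: M c_p dT/dt = −UA(T − T_amb) + Q̇.
dT/dt = (T_ss − T)/τ with T_ss = T_amb + Q̇/UA = 28.0 + 62.5/4.24 = 42.741 °C, τ = M c_p/UA = 1080·3.33/4.24 = 848.21 min.
T approaches T_ss exponentially: T(t) = T_ss + (T₀ − T_ss) e^(−t/τ).
T(335) = 42.741 + (40.859)·0.67371 = 70.268 °C.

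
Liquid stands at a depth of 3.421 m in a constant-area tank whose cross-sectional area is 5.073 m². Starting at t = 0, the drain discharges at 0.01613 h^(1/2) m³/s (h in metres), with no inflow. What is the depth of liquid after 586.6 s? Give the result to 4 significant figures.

0.8409 m

A dh/dt = −Q_out = −0.01613 √h.
Separate and integrate: 2(√h − √h₀) = −(0.01613/A) t.
√h = √3.421 − 0.01613·586.6/(2·5.073) = 1.84959 − 0.932570 = 0.917024.
h = 0.917024² = 0.840934 m.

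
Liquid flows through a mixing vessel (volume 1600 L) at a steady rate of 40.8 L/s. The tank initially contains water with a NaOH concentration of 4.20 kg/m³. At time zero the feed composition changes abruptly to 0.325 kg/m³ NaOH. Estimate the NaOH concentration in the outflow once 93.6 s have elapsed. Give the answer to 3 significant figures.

Unsteady species balance (constant V, well mixed): V dC/dt = Q(C_in − C).
Time constant τ = V/Q = 1600/40.8 = 39.216 s.
C approaches C_in exponentially: C(t) = C_in + (C₀ − C_in) e^(−t/τ).
C(93.6) = 0.325 + (4.20 − 0.325)·e^(−93.6/39.216) = 0.325 + (3.8750)·0.091923 = 0.68120 kg/m³.

0.681 kg/m³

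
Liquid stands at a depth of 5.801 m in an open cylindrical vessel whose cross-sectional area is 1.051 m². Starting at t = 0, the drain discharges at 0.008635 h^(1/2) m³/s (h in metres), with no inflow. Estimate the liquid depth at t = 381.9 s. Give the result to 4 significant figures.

0.7051 m

Accumulation of liquid (constant cross-section A): A dh/dt = −0.008635 √h.
∫ h^(−1/2) dh = −(0.008635/A) ∫ dt, giving 2√h = 2√h₀ − (0.008635/A) t.
√h = √5.801 − 0.008635·381.9/(2·1.051) = 2.40853 − 1.56884 = 0.839684.
h = 0.839684² = 0.705070 m.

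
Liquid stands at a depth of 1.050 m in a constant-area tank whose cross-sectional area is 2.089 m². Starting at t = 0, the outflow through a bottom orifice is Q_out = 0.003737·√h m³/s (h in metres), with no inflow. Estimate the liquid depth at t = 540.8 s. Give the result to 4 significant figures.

A dh/dt = −Q_out = −0.003737 √h.
∫ h^(−1/2) dh = −(0.003737/A) ∫ dt, giving 2√h = 2√h₀ − (0.003737/A) t.
√h = √1.050 − 0.003737·540.8/(2·2.089) = 1.02470 − 0.483717 = 0.540978.
h = 0.540978² = 0.292657 m.

0.2927 m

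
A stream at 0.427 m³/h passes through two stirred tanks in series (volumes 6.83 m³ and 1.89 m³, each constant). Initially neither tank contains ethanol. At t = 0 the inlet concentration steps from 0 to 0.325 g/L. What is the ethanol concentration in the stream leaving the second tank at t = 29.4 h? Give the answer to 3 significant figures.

0.254 g/L

Species balance on tank i: dCᵢ/dt = (Cᵢ₋₁ − Cᵢ)/τᵢ with τᵢ = Vᵢ/Q.
τ₁ = 6.83/0.427 = 15.995 h; τ₂ = 1.89/0.427 = 4.4262 h.
Tank 1: C₁ = C_in(1 − e^(−t/τ₁)). Tank 2 (τ₁ ≠ τ₂): C₂ = C_in[1 − (τ₁ e^(−t/τ₁) − τ₂ e^(−t/τ₂))/(τ₁ − τ₂)].
At t = 29.4: e^(−t/τ₁) = 0.15913, e^(−t/τ₂) = 0.0013041.
C₂ = 0.325·[1 − (15.995·0.15913 − 4.4262·0.0013041)/(11.569)] = 0.325·0.78049 = 0.25366 g/L.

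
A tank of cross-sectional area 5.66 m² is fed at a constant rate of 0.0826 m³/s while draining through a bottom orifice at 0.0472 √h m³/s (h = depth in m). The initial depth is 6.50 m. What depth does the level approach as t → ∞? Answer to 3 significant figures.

3.06 m

Mass balance (ρ constant): A dh/dt = Q_in − 0.0472 √h. At steady state dh/dt = 0:
Q_in = 0.0472 √h_ss ⇒ √h_ss = 0.0826/0.0472 = 1.7500.
h_ss = 1.7500² = 3.0625 m. (Since h₀ = 6.50 m > h_ss, the level will fall toward this value.)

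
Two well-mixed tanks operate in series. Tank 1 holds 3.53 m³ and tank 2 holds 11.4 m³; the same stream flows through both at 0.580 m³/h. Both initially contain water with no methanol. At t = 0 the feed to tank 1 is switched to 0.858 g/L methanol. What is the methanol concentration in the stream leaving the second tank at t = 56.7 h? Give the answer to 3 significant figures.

Time constants: τᵢ = Vᵢ/Q for each well-mixed tank.
τ₁ = 3.53/0.580 = 6.0862 h; τ₂ = 11.4/0.580 = 19.655 h.
Tank 1: C₁ = C_in(1 − e^(−t/τ₁)). Tank 2 (τ₁ ≠ τ₂): C₂ = C_in[1 − (τ₁ e^(−t/τ₁) − τ₂ e^(−t/τ₂))/(τ₁ − τ₂)].
At t = 56.7: e^(−t/τ₁) = 8.9960e-05, e^(−t/τ₂) = 0.055869.
C₂ = 0.858·[1 − (6.0862·8.9960e-05 − 19.655·0.055869)/(-13.569)] = 0.858·0.91911 = 0.78860 g/L.

0.789 g/L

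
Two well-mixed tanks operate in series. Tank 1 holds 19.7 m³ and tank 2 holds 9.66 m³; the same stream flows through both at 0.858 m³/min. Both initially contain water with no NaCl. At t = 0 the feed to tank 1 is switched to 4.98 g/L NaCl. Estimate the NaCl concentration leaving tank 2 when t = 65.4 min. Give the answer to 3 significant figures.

Time constants: τᵢ = Vᵢ/Q for each well-mixed tank.
τ₁ = 19.7/0.858 = 22.960 min; τ₂ = 9.66/0.858 = 11.259 min.
Tank 1: C₁ = C_in(1 − e^(−t/τ₁)). Tank 2 (τ₁ ≠ τ₂): C₂ = C_in[1 − (τ₁ e^(−t/τ₁) − τ₂ e^(−t/τ₂))/(τ₁ − τ₂)].
At t = 65.4: e^(−t/τ₁) = 0.057938, e^(−t/τ₂) = 0.0030010.
C₂ = 4.98·[1 − (22.960·0.057938 − 11.259·0.0030010)/(11.702)] = 4.98·0.88920 = 4.4282 g/L.

4.43 g/L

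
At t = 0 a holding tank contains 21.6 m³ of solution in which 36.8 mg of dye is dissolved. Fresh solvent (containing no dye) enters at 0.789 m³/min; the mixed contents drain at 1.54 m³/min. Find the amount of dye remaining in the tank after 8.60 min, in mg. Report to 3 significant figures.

Let m(t) be the amount of dye. Volume: V(t) = V₀ + (Q_in − Q_out) t = 21.6 − 0.75100 t; V(8.60) = 15.141 m³.
Species balance (pure solvent in): dm/dt = −Q_out · m/V(t).
dm/m = −Q_out dt/(V₀ − 0.75100 t); integrating gives ln(m/m₀) = −(Q_out/(Q_in−Q_out)) ln(V/V₀).
m = m₀ (V₀/V)^(Q_out/(Q_in−Q_out)) = 36.8 × (21.6/15.141)^(-2.0506) = 17.761 mg.

17.8 mg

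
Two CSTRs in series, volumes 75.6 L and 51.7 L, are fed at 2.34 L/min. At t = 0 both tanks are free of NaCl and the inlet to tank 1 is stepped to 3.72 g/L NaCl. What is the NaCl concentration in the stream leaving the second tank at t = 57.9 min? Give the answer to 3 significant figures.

Each tank obeys Vᵢ dCᵢ/dt = Q(Cᵢ₋₁ − Cᵢ), so τᵢ = Vᵢ/Q.
τ₁ = 75.6/2.34 = 32.308 min; τ₂ = 51.7/2.34 = 22.094 min.
Solving the cascade with C₁(0)=C₂(0)=0 gives C₂(t) = C_in[1 − (τ₁ e^(−t/τ₁) − τ₂ e^(−t/τ₂))/(τ₁ − τ₂)].
At t = 57.9: e^(−t/τ₁) = 0.16660, e^(−t/τ₂) = 0.072758.
C₂ = 3.72·[1 − (32.308·0.16660 − 22.094·0.072758)/(10.214)] = 3.72·0.63039 = 2.3451 g/L.

2.35 g/L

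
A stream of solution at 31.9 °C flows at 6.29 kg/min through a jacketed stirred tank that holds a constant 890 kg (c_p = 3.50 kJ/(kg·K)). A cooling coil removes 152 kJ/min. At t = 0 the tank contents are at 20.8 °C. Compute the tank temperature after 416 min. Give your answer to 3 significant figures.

24.8 °C

M c_p dT/dt = ṁ c_p (T_in − T) − Q̇.
τ = M/ṁ = 141.49 min; T_ss = T_in − Q̇/(ṁ c_p) = 31.9 − 152/(6.29·3.50) = 24.996 °C.
Solution: T(t) = T_ss + (T₀ − T_ss) e^(−t/τ).
T(416) = 24.996 + (-4.1956)·e^(−416/141.49) = 24.996 + (-4.1956)·0.052863 = 24.774 °C.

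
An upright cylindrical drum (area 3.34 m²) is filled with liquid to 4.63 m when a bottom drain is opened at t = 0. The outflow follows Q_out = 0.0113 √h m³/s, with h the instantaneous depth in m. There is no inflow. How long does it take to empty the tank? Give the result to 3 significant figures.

Unsteady balance on liquid volume: A dh/dt = −0.0113 √h.
Separate and integrate: 2(√h − √h₀) = −(0.0113/A) t.
Set h = 0: 2√h₀ = (0.0113/A) t_empty ⇒ t_empty = 2A√h₀/0.0113.
t_empty = 2·3.34·√4.63/0.0113 = 6.6800·2.1517/0.0113 = 1272.0 s.

1270 s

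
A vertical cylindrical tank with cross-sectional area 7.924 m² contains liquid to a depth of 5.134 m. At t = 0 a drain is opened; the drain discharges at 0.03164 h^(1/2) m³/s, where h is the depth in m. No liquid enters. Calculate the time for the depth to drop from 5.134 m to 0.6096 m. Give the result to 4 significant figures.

743.8 s

A dh/dt = −Q_out = −0.03164 √h.
Separate and integrate: 2(√h − √h₀) = −(0.03164/A) t.
t = 2A(√h₀ − √h)/0.03164 = 2·7.924·(√5.134 − √0.6096)/0.03164
  = 15.8480 × (2.26583 − 0.780769) / 0.03164 = 743.846 s.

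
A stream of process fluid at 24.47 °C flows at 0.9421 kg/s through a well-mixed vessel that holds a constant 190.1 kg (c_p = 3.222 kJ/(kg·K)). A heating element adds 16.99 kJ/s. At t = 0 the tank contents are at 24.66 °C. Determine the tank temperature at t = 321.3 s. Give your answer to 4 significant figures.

Energy balance: M c_p dT/dt = ṁ c_p (T_in − T) + 16.99.
Rearrange: dT/dt = (T_ss − T)/τ with τ = M/ṁ = 201.783 s and T_ss = T_in + Q̇/(ṁ c_p) = 30.0672 °C.
T approaches T_ss exponentially: T(t) = T_ss + (T₀ − T_ss) e^(−t/τ).
T(321.3) = 30.0672 + (-5.40720)·e^(−321.3/201.783) = 30.0672 + (-5.40720)·0.203457 = 28.9671 °C.

28.97 °C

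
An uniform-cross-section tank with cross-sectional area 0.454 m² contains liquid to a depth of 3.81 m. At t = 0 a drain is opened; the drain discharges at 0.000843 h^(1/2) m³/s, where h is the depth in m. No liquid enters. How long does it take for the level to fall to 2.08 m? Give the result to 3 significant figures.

A dh/dt = −Q_out = −0.000843 √h.
∫ h^(−1/2) dh = −(0.000843/A) ∫ dt, giving 2√h = 2√h₀ − (0.000843/A) t.
t = 2A(√h₀ − √h)/0.000843 = 2·0.454·(√3.81 − √2.08)/0.000843
  = 0.90800 × (1.9519 − 1.4422) / 0.000843 = 549.00 s.

549 s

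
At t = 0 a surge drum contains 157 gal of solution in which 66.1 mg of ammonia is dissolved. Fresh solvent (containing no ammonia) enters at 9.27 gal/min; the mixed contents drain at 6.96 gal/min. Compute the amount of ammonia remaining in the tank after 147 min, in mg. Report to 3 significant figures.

2.06 mg

Total volume: dV/dt = Q_in − Q_out = 2.3100 gal/min, so V(t) = 157 + 2.3100 t and V(147) = 496.57 gal.
Species balance (pure solvent in): dm/dt = −Q_out · m/V(t).
Separate: dm/m = −Q_out dt/V(t) ⇒ ln(m/m₀) = −(Q_out/(Q_in−Q_out)) ln(V/V₀).
m = m₀ (V₀/V)^(Q_out/(Q_in−Q_out)) = 66.1 × (157/496.57)^(3.0130) = 2.0581 mg.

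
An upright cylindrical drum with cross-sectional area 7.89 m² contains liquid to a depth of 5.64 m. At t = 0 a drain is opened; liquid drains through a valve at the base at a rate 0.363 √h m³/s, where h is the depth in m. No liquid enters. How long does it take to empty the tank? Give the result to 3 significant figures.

Mass balance (ρ constant): A dh/dt = −0.363 √h.
This is separable: 2 d(√h)/dt = −0.363/A, so √h = √h₀ − (0.363/(2A)) t.
Tank is empty when √h = 0: t_empty = 2A√h₀/0.363.
t_empty = 2·7.89·√5.64/0.363 = 15.780·2.3749/0.363 = 103.24 s.

103 s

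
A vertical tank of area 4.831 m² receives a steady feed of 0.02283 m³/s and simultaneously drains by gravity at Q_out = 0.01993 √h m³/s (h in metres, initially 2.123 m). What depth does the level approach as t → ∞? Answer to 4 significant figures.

1.312 m

Unsteady balance on liquid volume: A dh/dt = Q_in − 0.01993 √h. At steady state dh/dt = 0:
Q_in = 0.01993 √h_ss ⇒ √h_ss = 0.02283/0.01993 = 1.14551.
h_ss = 1.14551² = 1.31219 m. (Since h₀ = 2.123 m > h_ss, the level will fall toward this value.)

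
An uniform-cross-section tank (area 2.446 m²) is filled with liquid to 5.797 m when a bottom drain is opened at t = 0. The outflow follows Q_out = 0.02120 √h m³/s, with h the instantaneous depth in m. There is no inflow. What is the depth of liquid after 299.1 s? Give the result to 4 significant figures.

A dh/dt = −Q_out = −0.02120 √h.
Separate and integrate: 2(√h − √h₀) = −(0.02120/A) t.
√h = √5.797 − 0.02120·299.1/(2·2.446) = 2.40770 − 1.29618 = 1.11151.
h = 1.11151² = 1.23546 m.

1.235 m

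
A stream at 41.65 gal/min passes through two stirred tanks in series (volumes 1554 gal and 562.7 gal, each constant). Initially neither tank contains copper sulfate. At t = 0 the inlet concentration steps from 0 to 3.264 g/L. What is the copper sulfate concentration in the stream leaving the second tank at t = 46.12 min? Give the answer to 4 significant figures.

Species balance on tank i: dCᵢ/dt = (Cᵢ₋₁ − Cᵢ)/τᵢ with τᵢ = Vᵢ/Q.
τ₁ = 1554/41.65 = 37.3109 min; τ₂ = 562.7/41.65 = 13.5102 min.
Solving the cascade with C₁(0)=C₂(0)=0 gives C₂(t) = C_in[1 − (τ₁ e^(−t/τ₁) − τ₂ e^(−t/τ₂))/(τ₁ − τ₂)].
At t = 46.12: e^(−t/τ₁) = 0.290515, e^(−t/τ₂) = 0.0329186.
C₂ = 3.264·[1 − (37.3109·0.290515 − 13.5102·0.0329186)/(23.8007)] = 3.264·0.563263 = 1.83849 g/L.

1.838 g/L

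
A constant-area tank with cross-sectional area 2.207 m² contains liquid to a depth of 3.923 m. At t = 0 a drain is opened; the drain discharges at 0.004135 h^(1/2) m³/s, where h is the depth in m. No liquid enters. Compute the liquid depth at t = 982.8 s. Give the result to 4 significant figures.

Accumulation of liquid (constant cross-section A): A dh/dt = −0.004135 √h.
∫ h^(−1/2) dh = −(0.004135/A) ∫ dt, giving 2√h = 2√h₀ − (0.004135/A) t.
√h = √3.923 − 0.004135·982.8/(2·2.207) = 1.98066 − 0.920679 = 1.05998.
h = 1.05998² = 1.12355 m.

1.124 m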